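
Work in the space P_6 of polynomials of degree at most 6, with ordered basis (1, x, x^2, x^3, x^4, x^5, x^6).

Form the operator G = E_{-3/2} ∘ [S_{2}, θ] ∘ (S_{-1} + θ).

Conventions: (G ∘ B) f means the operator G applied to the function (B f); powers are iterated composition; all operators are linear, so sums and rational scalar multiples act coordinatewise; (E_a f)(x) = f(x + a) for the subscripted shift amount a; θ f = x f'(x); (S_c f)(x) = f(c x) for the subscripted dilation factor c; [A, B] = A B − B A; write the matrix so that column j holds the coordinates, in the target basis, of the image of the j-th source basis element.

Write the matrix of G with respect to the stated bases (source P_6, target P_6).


image of 1: 0
image of x: 0
image of x^2: 0
image of x^3: 0
image of x^4: 0
image of x^5: 0
image of x^6: 0
each image's coordinates form column j of the matrix

the matrix is [[0, 0, 0, 0, 0, 0, 0]; [0, 0, 0, 0, 0, 0, 0]; [0, 0, 0, 0, 0, 0, 0]; [0, 0, 0, 0, 0, 0, 0]; [0, 0, 0, 0, 0, 0, 0]; [0, 0, 0, 0, 0, 0, 0]; [0, 0, 0, 0, 0, 0, 0]] (rows listed top to bottom)


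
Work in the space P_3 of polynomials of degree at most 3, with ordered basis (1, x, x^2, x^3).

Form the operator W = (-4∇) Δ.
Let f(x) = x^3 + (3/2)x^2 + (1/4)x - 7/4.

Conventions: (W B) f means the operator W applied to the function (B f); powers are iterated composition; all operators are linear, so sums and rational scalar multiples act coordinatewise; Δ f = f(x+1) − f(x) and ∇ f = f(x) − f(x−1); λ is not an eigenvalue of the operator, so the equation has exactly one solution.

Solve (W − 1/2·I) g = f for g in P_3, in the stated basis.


write g with unknown coordinates in the stated basis and equate coefficients in (W − 1/2·I) g = f
solving from the highest basis element down gives g = -2x^3 - 3x^2 + (191/2)x + 103/2
check: W g = 48x + 24
so W g − 1/2·g = x^3 + (3/2)x^2 + (1/4)x - 7/4 = f ✓

the result is g(x) = -2x^3 - 3x^2 + (191/2)x + 103/2


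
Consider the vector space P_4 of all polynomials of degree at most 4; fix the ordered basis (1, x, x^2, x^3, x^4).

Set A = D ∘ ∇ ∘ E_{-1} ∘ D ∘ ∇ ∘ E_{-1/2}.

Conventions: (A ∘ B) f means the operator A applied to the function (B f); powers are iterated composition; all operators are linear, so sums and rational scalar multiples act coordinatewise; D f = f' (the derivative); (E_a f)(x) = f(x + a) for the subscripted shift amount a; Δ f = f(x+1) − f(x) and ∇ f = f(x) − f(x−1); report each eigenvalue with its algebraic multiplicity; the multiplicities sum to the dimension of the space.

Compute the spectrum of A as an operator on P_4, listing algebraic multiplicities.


image of 1: 0
image of x: 0
image of x^2: 0
image of x^3: 0
image of x^4: 24
the matrix is upper triangular; its diagonal is (0, 0, 0, 0, 0)
for a triangular matrix the eigenvalues are the diagonal entries, with algebraic multiplicity their repetition count

λ = 0 (multiplicity 5)


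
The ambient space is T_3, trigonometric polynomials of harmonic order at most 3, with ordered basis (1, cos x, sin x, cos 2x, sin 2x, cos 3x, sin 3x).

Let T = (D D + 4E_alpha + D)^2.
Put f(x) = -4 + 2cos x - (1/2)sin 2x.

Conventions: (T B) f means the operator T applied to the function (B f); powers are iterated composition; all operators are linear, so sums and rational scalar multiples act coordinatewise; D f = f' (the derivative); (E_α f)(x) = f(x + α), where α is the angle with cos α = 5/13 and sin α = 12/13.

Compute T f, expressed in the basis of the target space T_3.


D f = -2sin x - cos 2x
D D f = -2cos x + 2sin 2x
E_alpha f = -4 + (10/13)cos x - (24/13)sin x - (60/169)cos 2x + (119/338)sin 2x
(4E_alpha) f = -16 + (40/13)cos x - (96/13)sin x - (240/169)cos 2x + (238/169)sin 2x
D f = -2sin x - cos 2x
(D D + 4E_alpha + D) f = -16 + (14/13)cos x - (122/13)sin x - (409/169)cos 2x + (576/169)sin 2x
D (D D + 4E_alpha + D) f = -(122/13)cos x - (14/13)sin x + (1152/169)cos 2x + (818/169)sin 2x
D D (D D + 4E_alpha + D) f = -(14/13)cos x + (122/13)sin x + (1636/169)cos 2x - (2304/169)sin 2x
E_alpha (D D + 4E_alpha + D) f = -16 - (1394/169)cos x - (778/169)sin x + (117791/28561)cos 2x - (19464/28561)sin 2x
(4E_alpha) (D D + 4E_alpha + D) f = -64 - (5576/169)cos x - (3112/169)sin x + (471164/28561)cos 2x - (77856/28561)sin 2x
D (D D + 4E_alpha + D) f = -(122/13)cos x - (14/13)sin x + (1152/169)cos 2x + (818/169)sin 2x
(D D + 4E_alpha + D) (D D + 4E_alpha + D) f = -64 - (7344/169)cos x - (1708/169)sin x + (942336/28561)cos 2x - (328990/28561)sin 2x

the image equals g(x) = -64 - (7344/169)cos x - (1708/169)sin x + (942336/28561)cos 2x - (328990/28561)sin 2x


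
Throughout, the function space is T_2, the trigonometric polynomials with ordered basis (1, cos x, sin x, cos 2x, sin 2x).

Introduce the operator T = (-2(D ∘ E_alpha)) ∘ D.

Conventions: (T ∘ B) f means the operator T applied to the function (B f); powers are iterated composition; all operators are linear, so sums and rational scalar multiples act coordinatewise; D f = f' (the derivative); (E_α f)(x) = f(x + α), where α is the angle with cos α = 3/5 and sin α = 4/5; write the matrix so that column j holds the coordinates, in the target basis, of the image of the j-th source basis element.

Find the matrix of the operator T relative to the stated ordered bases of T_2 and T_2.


image of 1: 0
image of cos x: (6/5)cos x - (8/5)sin x
image of sin x: (8/5)cos x + (6/5)sin x
image of cos 2x: -(56/25)cos 2x - (192/25)sin 2x
image of sin 2x: (192/25)cos 2x - (56/25)sin 2x
each image's coordinates form column j of the matrix

the matrix is [[0, 0, 0, 0, 0]; [0, 6/5, 8/5, 0, 0]; [0, -8/5, 6/5, 0, 0]; [0, 0, 0, -56/25, 192/25]; [0, 0, 0, -192/25, -56/25]] (rows listed top to bottom)


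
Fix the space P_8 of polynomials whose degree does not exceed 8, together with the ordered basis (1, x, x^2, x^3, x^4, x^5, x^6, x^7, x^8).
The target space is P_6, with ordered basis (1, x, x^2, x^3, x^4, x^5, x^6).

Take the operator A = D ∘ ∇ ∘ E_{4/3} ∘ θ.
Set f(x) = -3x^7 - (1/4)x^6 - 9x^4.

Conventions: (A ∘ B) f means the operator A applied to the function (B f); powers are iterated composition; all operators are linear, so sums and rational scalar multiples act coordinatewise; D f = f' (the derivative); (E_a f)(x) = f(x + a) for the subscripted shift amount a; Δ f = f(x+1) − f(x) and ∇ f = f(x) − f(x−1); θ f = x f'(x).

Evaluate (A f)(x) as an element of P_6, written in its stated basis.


the result is g(x) = -882x^5 - 3720x^4 - 7010x^3 - (22751/3)x^2 - (41173/9)x - 32390/27

θ f = -21x^7 - (3/2)x^6 - 36x^4
E_{4/3} θ f = -21x^7 - (395/2)x^6 - 796x^5 - (16364/9)x^4 - (69824/27)x^3 - (62464/27)x^2 - (292864/243)x - 203776/729
∇ (E_{4/3} ∘ θ) f = -147x^6 - 744x^5 - (3505/2)x^4 - (22751/9)x^3 - (41173/18)x^2 - (32390/27)x - 135629/486
D ∇ (E_{4/3} ∘ θ) f = -882x^5 - 3720x^4 - 7010x^3 - (22751/3)x^2 - (41173/9)x - 32390/27


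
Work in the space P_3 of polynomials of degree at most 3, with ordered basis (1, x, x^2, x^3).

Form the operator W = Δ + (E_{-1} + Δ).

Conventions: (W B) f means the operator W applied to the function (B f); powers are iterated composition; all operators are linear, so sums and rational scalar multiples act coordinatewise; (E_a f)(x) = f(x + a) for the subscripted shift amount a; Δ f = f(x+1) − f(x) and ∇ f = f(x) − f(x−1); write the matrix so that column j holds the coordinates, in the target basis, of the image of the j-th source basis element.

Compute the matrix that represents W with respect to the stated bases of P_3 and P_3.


image of 1: 1
image of x: x + 1
image of x^2: x^2 + 2x + 3
image of x^3: x^3 + 3x^2 + 9x + 1
each image's coordinates form column j of the matrix

the matrix is [[1, 1, 3, 1]; [0, 1, 2, 9]; [0, 0, 1, 3]; [0, 0, 0, 1]] (rows listed top to bottom)


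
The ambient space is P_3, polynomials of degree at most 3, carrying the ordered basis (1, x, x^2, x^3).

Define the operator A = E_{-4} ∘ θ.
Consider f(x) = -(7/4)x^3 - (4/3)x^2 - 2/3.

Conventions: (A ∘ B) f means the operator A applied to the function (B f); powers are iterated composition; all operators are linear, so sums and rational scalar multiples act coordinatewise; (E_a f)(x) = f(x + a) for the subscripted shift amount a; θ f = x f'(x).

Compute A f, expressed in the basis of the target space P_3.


θ f = -(21/4)x^3 - (8/3)x^2
E_{-4} θ f = -(21/4)x^3 + (181/3)x^2 - (692/3)x + 880/3

the result is g(x) = -(21/4)x^3 + (181/3)x^2 - (692/3)x + 880/3


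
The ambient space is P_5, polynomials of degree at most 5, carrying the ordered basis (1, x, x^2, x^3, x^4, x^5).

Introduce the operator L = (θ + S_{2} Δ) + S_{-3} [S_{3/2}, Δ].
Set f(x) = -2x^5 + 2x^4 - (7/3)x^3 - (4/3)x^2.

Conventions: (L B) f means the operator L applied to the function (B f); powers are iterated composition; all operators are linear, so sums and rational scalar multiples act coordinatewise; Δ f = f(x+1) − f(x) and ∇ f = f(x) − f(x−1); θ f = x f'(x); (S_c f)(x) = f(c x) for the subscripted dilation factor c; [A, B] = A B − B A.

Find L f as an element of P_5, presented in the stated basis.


the image equals g(x) = -10x^5 + (30373/16)x^4 - (16133/8)x^3 + (1999/3)x^2 - (7969/48)x + 413/48

θ f = -10x^5 + 8x^4 - 7x^3 - (8/3)x^2
Δ f = -10x^4 - 12x^3 - 15x^2 - (35/3)x - 11/3
S_{2} Δ f = -160x^4 - 96x^3 - 60x^2 - (70/3)x - 11/3
(θ + S_{2} Δ) f = -10x^5 - 152x^4 - 103x^3 - (188/3)x^2 - (70/3)x - 11/3
Δ f = -10x^4 - 12x^3 - 15x^2 - (35/3)x - 11/3
S_{3/2} Δ f = -(405/8)x^4 - (81/2)x^3 - (135/4)x^2 - (35/2)x - 11/3
S_{3/2} f = -(243/16)x^5 + (81/8)x^4 - (63/8)x^3 - 3x^2
Δ S_{3/2} f = -(1215/16)x^4 - (891/8)x^3 - (459/4)x^2 - (1041/16)x - 255/16
[S_{3/2}, Δ] f = (405/16)x^4 + (567/8)x^3 + 81x^2 + (761/16)x + 589/48
S_{-3} [S_{3/2}, Δ] f = (32805/16)x^4 - (15309/8)x^3 + 729x^2 - (2283/16)x + 589/48
((θ + S_{2} Δ) + S_{-3} [S_{3/2}, Δ]) f = -10x^5 + (30373/16)x^4 - (16133/8)x^3 + (1999/3)x^2 - (7969/48)x + 413/48


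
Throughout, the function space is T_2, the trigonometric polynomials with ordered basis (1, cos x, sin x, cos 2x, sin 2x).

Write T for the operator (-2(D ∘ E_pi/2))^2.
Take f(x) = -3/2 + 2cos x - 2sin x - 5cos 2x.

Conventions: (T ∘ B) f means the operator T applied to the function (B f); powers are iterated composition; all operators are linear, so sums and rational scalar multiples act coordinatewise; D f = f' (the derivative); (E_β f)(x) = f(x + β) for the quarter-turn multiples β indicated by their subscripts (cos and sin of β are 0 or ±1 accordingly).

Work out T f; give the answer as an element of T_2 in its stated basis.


E_pi/2 f = -3/2 - 2cos x - 2sin x + 5cos 2x
D E_pi/2 f = -2cos x + 2sin x - 10sin 2x
(-2(D ∘ E_pi/2)) f = 4cos x - 4sin x + 20sin 2x
E_pi/2 (-2(D ∘ E_pi/2)) f = -4cos x - 4sin x - 20sin 2x
D E_pi/2 (-2(D ∘ E_pi/2)) f = -4cos x + 4sin x - 40cos 2x
(-2(D ∘ E_pi/2)) (-2(D ∘ E_pi/2)) f = 8cos x - 8sin x + 80cos 2x

g(x) = 8cos x - 8sin x + 80cos 2x


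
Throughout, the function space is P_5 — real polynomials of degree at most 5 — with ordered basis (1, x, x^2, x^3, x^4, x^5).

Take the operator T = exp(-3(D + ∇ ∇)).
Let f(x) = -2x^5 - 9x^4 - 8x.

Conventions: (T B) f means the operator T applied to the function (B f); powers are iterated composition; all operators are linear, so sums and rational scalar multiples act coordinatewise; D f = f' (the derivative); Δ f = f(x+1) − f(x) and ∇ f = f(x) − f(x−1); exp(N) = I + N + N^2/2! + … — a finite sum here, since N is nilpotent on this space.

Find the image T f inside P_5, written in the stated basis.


the result is g(x) = -2x^5 + 21x^4 + 48x^3 - 1062x^2 + 2302x + 1527

order-1 term: 30x^4 + 228x^3 - 36x^2 - 228x + 222
order-2 term: -180x^3 - 1566x^2 - 864x + 1872
order-3 term: 540x^2 + 4212x + 2916
order-4 term: -810x - 3969
order-5 term: 486
the series for exp(-3(D + ∇ ∇)) f terminates at order 5
exp(-3(D + ∇ ∇)) f = -2x^5 + 21x^4 + 48x^3 - 1062x^2 + 2302x + 1527


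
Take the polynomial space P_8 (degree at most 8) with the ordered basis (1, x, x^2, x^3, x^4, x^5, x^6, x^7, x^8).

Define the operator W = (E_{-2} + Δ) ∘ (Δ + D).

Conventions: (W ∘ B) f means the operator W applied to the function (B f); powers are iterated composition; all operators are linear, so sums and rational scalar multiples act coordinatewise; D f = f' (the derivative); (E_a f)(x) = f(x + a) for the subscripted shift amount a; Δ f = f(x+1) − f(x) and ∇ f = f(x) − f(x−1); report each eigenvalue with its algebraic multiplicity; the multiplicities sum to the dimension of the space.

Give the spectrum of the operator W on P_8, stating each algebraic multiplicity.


image of 1: 0
image of x: 2
image of x^2: 4x - 3
image of x^3: 6x^2 - 9x + 28
image of x^4: 8x^3 - 18x^2 + 112x - 29
image of x^5: 10x^4 - 30x^3 + 280x^2 - 145x + 146
image of x^6: 12x^5 - 45x^4 + 560x^3 - 435x^2 + 876x - 187
image of x^7: 14x^6 - 63x^5 + 980x^4 - 1015x^3 + 3066x^2 - 1309x + 708
image of x^8: 16x^7 - 84x^6 + 1568x^5 - 2030x^4 + 8176x^3 - 5236x^2 + 5664x - 1017
the matrix is upper triangular; its diagonal is (0, 0, 0, 0, 0, 0, 0, 0, 0)
for a triangular matrix the eigenvalues are the diagonal entries, with algebraic multiplicity their repetition count

λ = 0 (multiplicity 9)


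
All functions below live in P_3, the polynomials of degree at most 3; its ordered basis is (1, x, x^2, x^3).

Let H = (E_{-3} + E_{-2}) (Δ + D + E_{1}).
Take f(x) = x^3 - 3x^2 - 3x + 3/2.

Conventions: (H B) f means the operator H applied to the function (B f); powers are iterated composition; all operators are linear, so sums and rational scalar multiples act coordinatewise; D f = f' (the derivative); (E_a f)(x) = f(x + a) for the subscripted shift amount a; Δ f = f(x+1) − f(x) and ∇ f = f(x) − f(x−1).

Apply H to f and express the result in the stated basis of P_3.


the image equals g(x) = 2x^3 - 3x^2 - 51x + 95

Δ f = 3x^2 - 3x - 5
D f = 3x^2 - 6x - 3
E_{1} f = x^3 - 6x - 7/2
(Δ + D + E_{1}) f = x^3 + 6x^2 - 15x - 23/2
E_{-3} (Δ + D + E_{1}) f = x^3 - 3x^2 - 24x + 121/2
E_{-2} (Δ + D + E_{1}) f = x^3 - 27x + 69/2
(E_{-3} + E_{-2}) (Δ + D + E_{1}) f = 2x^3 - 3x^2 - 51x + 95


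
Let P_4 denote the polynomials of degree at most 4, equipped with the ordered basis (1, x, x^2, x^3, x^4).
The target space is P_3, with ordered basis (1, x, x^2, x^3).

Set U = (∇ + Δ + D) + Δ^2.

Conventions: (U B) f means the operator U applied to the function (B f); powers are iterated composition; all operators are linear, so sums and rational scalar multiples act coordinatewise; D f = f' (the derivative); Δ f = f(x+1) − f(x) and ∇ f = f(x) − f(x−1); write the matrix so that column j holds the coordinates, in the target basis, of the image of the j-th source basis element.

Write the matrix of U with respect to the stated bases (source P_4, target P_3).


the matrix is [[0, 3, 2, 8, 14]; [0, 0, 6, 6, 32]; [0, 0, 0, 9, 12]; [0, 0, 0, 0, 12]] (rows listed top to bottom)

image of 1: 0
image of x: 3
image of x^2: 6x + 2
image of x^3: 9x^2 + 6x + 8
image of x^4: 12x^3 + 12x^2 + 32x + 14
each image's coordinates form column j of the matrix


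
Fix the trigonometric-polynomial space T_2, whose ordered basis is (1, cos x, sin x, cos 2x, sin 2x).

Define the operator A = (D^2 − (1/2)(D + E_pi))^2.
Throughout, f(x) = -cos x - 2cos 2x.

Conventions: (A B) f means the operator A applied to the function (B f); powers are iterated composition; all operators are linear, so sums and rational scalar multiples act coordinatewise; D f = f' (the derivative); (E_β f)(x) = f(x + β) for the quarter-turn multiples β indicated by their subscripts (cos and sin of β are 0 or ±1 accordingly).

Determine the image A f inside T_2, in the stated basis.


D f = sin x + 4sin 2x
D D f = cos x + 8cos 2x
D f = sin x + 4sin 2x
E_pi f = cos x - 2cos 2x
(D + E_pi) f = cos x + sin x - 2cos 2x + 4sin 2x
(-(1/2)(D + E_pi)) f = -(1/2)cos x - (1/2)sin x + cos 2x - 2sin 2x
(D^2 − (1/2)(D + E_pi)) f = (1/2)cos x - (1/2)sin x + 9cos 2x - 2sin 2x
D (D^2 − (1/2)(D + E_pi)) f = -(1/2)cos x - (1/2)sin x - 4cos 2x - 18sin 2x
D D (D^2 − (1/2)(D + E_pi)) f = -(1/2)cos x + (1/2)sin x - 36cos 2x + 8sin 2x
D (D^2 − (1/2)(D + E_pi)) f = -(1/2)cos x - (1/2)sin x - 4cos 2x - 18sin 2x
E_pi (D^2 − (1/2)(D + E_pi)) f = -(1/2)cos x + (1/2)sin x + 9cos 2x - 2sin 2x
(D + E_pi) (D^2 − (1/2)(D + E_pi)) f = -cos x + 5cos 2x - 20sin 2x
(-(1/2)(D + E_pi)) (D^2 − (1/2)(D + E_pi)) f = (1/2)cos x - (5/2)cos 2x + 10sin 2x
(D^2 − (1/2)(D + E_pi)) (D^2 − (1/2)(D + E_pi)) f = (1/2)sin x - (77/2)cos 2x + 18sin 2x

the image equals g(x) = (1/2)sin x - (77/2)cos 2x + 18sin 2x


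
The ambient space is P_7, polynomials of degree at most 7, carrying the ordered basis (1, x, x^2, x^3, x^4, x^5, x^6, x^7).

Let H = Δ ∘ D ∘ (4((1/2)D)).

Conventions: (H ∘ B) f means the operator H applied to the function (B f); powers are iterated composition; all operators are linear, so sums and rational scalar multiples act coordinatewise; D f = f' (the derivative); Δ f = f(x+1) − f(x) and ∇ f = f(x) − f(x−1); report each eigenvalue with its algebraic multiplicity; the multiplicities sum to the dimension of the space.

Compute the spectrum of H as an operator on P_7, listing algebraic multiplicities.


λ = 0 (multiplicity 8)

image of 1: 0
image of x: 0
image of x^2: 0
image of x^3: 12
image of x^4: 48x + 24
image of x^5: 120x^2 + 120x + 40
image of x^6: 240x^3 + 360x^2 + 240x + 60
image of x^7: 420x^4 + 840x^3 + 840x^2 + 420x + 84
the matrix is upper triangular; its diagonal is (0, 0, 0, 0, 0, 0, 0, 0)
for a triangular matrix the eigenvalues are the diagonal entries, with algebraic multiplicity their repetition count


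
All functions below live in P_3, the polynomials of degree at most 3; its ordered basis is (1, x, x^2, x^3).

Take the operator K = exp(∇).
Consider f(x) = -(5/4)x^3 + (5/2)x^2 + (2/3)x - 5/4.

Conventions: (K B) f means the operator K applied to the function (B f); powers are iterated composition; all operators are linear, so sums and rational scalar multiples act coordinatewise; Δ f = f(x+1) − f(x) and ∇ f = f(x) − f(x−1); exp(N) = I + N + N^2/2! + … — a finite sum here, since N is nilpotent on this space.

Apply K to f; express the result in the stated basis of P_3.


order-1 term: -(15/4)x^2 + (35/4)x - 37/12
order-2 term: -(15/4)x + 25/4
order-3 term: -5/4
the series for exp(∇) f terminates at order 3
exp(∇) f = -(5/4)x^3 - (5/4)x^2 + (17/3)x + 2/3

the image equals g(x) = -(5/4)x^3 - (5/4)x^2 + (17/3)x + 2/3


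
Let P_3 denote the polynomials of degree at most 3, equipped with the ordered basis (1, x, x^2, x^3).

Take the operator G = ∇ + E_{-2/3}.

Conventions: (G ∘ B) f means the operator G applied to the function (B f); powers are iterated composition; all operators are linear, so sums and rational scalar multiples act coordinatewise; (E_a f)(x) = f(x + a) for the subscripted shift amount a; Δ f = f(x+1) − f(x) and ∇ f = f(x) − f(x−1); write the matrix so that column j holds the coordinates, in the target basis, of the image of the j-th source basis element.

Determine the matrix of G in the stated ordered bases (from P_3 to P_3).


image of 1: 1
image of x: x + 1/3
image of x^2: x^2 + (2/3)x - 5/9
image of x^3: x^3 + x^2 - (5/3)x + 19/27
each image's coordinates form column j of the matrix

the matrix is [[1, 1/3, -5/9, 19/27]; [0, 1, 2/3, -5/3]; [0, 0, 1, 1]; [0, 0, 0, 1]] (rows listed top to bottom)


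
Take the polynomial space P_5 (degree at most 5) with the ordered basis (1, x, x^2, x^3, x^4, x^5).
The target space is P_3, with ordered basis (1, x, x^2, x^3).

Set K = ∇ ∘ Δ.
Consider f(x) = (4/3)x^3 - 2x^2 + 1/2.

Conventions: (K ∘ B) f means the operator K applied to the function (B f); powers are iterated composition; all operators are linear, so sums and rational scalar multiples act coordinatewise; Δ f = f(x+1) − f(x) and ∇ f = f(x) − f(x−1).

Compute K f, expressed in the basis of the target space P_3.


the result is g(x) = 8x - 4

Δ f = 4x^2 - 2/3
∇ Δ f = 8x - 4


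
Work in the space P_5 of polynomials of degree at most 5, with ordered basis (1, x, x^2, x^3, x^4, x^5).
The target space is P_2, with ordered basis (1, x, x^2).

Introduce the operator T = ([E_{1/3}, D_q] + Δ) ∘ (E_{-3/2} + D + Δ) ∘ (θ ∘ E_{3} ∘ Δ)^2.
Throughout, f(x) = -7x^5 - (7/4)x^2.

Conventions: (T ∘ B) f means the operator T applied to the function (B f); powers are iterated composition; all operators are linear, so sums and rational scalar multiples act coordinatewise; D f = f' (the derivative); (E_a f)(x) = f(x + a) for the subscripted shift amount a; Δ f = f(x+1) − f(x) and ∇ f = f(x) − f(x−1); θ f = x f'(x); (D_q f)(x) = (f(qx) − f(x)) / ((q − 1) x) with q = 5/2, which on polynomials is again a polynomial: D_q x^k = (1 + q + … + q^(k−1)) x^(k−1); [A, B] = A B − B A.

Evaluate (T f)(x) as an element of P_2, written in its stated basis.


g(x) = -5040x^2 - 56280x - 136500

Δ f = -35x^4 - 70x^3 - 70x^2 - (77/2)x - 35/4
E_{3} Δ f = -35x^4 - 490x^3 - 2590x^2 - (12257/2)x - 21917/4
θ E_{3} Δ f = -140x^4 - 1470x^3 - 5180x^2 - (12257/2)x
Δ (θ ∘ E_{3} ∘ Δ) f = -560x^3 - 5250x^2 - 15330x - 25837/2
E_{3} Δ (θ ∘ E_{3} ∘ Δ) f = -560x^3 - 10290x^2 - 61950x - 242557/2
θ E_{3} Δ (θ ∘ E_{3} ∘ Δ) f = -1680x^3 - 20580x^2 - 61950x
E_{-3/2} (θ ∘ E_{3} ∘ Δ)^2 f = -1680x^3 - 13020x^2 - 11550x + 52290
D (θ ∘ E_{3} ∘ Δ)^2 f = -5040x^2 - 41160x - 61950
Δ (θ ∘ E_{3} ∘ Δ)^2 f = -5040x^2 - 46200x - 84210
(E_{-3/2} + D + Δ) (θ ∘ E_{3} ∘ Δ)^2 f = -1680x^3 - 23100x^2 - 98910x - 93870
D_q (E_{-3/2} + D + Δ) (θ ∘ E_{3} ∘ Δ)^2 f = -16380x^2 - 80850x - 98910
E_{1/3} D_q (E_{-3/2} + D + Δ) (θ ∘ E_{3} ∘ Δ)^2 f = -16380x^2 - 91770x - 127680
E_{1/3} (E_{-3/2} + D + Δ) (θ ∘ E_{3} ∘ Δ)^2 f = -1680x^3 - 24780x^2 - 114870x - 1165220/9
D_q E_{1/3} (E_{-3/2} + D + Δ) (θ ∘ E_{3} ∘ Δ)^2 f = -16380x^2 - 86730x - 114870
[E_{1/3}, D_q] (E_{-3/2} + D + Δ) (θ ∘ E_{3} ∘ Δ)^2 f = -5040x - 12810
Δ (E_{-3/2} + D + Δ) (θ ∘ E_{3} ∘ Δ)^2 f = -5040x^2 - 51240x - 123690
([E_{1/3}, D_q] + Δ) (E_{-3/2} + D + Δ) (θ ∘ E_{3} ∘ Δ)^2 f = -5040x^2 - 56280x - 136500


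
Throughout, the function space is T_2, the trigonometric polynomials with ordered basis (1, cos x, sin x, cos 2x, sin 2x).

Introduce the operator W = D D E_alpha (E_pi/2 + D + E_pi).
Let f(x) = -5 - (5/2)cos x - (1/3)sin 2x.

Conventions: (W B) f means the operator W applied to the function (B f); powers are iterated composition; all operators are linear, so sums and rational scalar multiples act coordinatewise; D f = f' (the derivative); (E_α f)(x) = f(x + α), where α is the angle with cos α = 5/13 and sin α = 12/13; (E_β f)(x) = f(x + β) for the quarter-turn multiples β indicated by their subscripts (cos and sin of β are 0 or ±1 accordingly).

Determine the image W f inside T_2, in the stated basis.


the image equals g(x) = -(145/26)cos x + (5/13)sin x - (952/507)cos 2x - (320/169)sin 2x

E_pi/2 f = -5 + (5/2)sin x + (1/3)sin 2x
D f = (5/2)sin x - (2/3)cos 2x
E_pi f = -5 + (5/2)cos x - (1/3)sin 2x
(E_pi/2 + D + E_pi) f = -10 + (5/2)cos x + 5sin x - (2/3)cos 2x
E_alpha (E_pi/2 + D + E_pi) f = -10 + (145/26)cos x - (5/13)sin x + (238/507)cos 2x + (80/169)sin 2x
D E_alpha (E_pi/2 + D + E_pi) f = -(5/13)cos x - (145/26)sin x + (160/169)cos 2x - (476/507)sin 2x
D D E_alpha (E_pi/2 + D + E_pi) f = -(145/26)cos x + (5/13)sin x - (952/507)cos 2x - (320/169)sin 2x


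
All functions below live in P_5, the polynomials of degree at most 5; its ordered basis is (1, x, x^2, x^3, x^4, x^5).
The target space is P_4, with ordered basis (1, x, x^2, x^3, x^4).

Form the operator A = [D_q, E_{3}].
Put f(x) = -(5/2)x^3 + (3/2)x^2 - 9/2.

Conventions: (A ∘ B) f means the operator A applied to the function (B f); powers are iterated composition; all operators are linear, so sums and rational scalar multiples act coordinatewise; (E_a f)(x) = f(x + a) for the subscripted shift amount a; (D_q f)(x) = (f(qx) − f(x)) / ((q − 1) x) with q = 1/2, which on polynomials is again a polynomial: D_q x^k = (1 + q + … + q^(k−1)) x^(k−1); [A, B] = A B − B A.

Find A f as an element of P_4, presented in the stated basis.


E_{3} f = -(5/2)x^3 - 21x^2 - (117/2)x - 117/2
D_q E_{3} f = -(35/8)x^2 - (63/2)x - 117/2
D_q f = -(35/8)x^2 + (9/4)x
E_{3} D_q f = -(35/8)x^2 - 24x - 261/8
[D_q, E_{3}] f = -(15/2)x - 207/8

the image equals g(x) = -(15/2)x - 207/8


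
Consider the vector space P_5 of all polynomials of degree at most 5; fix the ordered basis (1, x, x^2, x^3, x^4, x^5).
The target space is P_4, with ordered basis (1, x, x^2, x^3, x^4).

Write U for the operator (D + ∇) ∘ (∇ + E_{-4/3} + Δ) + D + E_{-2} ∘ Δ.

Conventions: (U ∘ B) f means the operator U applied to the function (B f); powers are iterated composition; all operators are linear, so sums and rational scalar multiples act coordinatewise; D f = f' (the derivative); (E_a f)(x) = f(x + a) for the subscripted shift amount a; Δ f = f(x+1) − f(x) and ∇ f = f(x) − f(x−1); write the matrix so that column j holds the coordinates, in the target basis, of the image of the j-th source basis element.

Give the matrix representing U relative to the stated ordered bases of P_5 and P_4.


image of 1: 0
image of x: 4
image of x^2: 8x - 4/3
image of x^3: 12x^2 - 4x + 50/3
image of x^4: 16x^3 - 8x^2 + (200/3)x - 728/27
image of x^5: 20x^4 - (40/3)x^3 + (500/3)x^2 - (3640/27)x + 6622/81
each image's coordinates form column j of the matrix

the matrix is [[0, 4, -4/3, 50/3, -728/27, 6622/81]; [0, 0, 8, -4, 200/3, -3640/27]; [0, 0, 0, 12, -8, 500/3]; [0, 0, 0, 0, 16, -40/3]; [0, 0, 0, 0, 0, 20]] (rows listed top to bottom)


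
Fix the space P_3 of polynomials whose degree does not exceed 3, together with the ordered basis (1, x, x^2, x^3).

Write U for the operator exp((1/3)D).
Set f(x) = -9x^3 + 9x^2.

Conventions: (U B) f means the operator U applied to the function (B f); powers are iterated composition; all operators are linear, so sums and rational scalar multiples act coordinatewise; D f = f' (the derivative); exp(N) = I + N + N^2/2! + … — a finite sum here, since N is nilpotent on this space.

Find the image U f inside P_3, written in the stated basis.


order-1 term: -9x^2 + 6x
order-2 term: -3x + 1
order-3 term: -1/3
the series for exp((1/3)D) f terminates at order 3
exp((1/3)D) f = -9x^3 + 3x + 2/3

the result is g(x) = -9x^3 + 3x + 2/3


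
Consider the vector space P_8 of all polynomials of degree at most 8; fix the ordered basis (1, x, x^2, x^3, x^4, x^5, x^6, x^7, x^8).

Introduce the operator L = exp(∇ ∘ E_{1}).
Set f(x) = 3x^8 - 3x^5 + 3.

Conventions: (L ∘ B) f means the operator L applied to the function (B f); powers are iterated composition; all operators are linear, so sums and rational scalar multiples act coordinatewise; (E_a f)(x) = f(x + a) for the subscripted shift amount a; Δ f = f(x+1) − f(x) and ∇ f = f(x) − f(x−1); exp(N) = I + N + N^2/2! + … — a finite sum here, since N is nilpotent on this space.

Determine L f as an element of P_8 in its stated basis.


order-1 term: 24x^7 + 84x^6 + 168x^5 + 195x^4 + 138x^3 + 54x^2 + 9x
order-2 term: 84x^6 + 504x^5 + 1470x^4 + 2490x^3 + 2514x^2 + 1407x + 336
order-3 term: 168x^5 + 1260x^4 + 4200x^3 + 7530x^2 + 7134x + 2823
order-4 term: 210x^4 + 1680x^3 + 5460x^2 + 8385x + 5073
order-5 term: 168x^3 + 1260x^2 + 3360x + 3147
order-6 term: 84x^2 + 504x + 798
order-7 term: 24x + 84
order-8 term: 3
the series for exp(∇ ∘ E_{1}) f terminates at order 8
exp(∇ ∘ E_{1}) f = 3x^8 + 24x^7 + 168x^6 + 837x^5 + 3135x^4 + 8676x^3 + 16902x^2 + 20823x + 12267

g(x) = 3x^8 + 24x^7 + 168x^6 + 837x^5 + 3135x^4 + 8676x^3 + 16902x^2 + 20823x + 12267


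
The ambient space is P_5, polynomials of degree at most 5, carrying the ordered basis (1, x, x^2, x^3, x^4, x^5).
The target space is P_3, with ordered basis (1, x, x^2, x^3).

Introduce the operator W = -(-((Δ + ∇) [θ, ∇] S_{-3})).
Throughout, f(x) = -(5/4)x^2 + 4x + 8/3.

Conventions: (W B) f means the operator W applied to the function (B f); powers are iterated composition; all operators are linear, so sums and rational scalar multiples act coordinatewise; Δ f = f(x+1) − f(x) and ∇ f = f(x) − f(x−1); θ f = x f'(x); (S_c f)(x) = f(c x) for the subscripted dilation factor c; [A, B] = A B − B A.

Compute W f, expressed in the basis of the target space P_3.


S_{-3} f = -(45/4)x^2 - 12x + 8/3
∇ S_{-3} f = -(45/2)x - 3/4
θ ∇ S_{-3} f = -(45/2)x
θ S_{-3} f = -(45/2)x^2 - 12x
∇ θ S_{-3} f = -45x + 21/2
[θ, ∇] S_{-3} f = (45/2)x - 21/2
Δ [θ, ∇] S_{-3} f = 45/2
∇ [θ, ∇] S_{-3} f = 45/2
(Δ + ∇) [θ, ∇] S_{-3} f = 45
(-((Δ + ∇) [θ, ∇] S_{-3})) f = -45
(-(-((Δ + ∇) [θ, ∇] S_{-3}))) f = 45

the image equals g(x) = 45


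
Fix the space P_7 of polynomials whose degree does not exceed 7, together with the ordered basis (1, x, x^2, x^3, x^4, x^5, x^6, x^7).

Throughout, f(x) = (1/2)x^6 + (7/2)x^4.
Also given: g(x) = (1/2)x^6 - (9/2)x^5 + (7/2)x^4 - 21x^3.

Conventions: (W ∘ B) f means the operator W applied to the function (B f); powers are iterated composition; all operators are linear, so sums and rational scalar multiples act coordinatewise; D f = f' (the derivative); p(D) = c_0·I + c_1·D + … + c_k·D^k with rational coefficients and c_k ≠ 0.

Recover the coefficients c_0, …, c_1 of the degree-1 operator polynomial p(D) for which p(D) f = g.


p(D) = I − (3/2)·D, i.e. c_0 = 1, c_1 = -3/2

D^0 f = (1/2)x^6 + (7/2)x^4
D^1 f = 3x^5 + 14x^3
matching coefficients of g against c_0 f + c_1 Df + … from the top degree down determines the c_i
solution: c_0 = 1, c_1 = -3/2


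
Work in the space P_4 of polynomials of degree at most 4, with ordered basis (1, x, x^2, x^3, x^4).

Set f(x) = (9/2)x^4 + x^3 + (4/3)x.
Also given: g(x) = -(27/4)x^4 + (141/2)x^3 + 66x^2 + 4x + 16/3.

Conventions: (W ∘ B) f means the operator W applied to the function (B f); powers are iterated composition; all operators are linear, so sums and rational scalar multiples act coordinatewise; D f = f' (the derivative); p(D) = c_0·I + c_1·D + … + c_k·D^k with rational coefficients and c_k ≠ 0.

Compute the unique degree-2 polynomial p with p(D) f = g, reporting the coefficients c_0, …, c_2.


c_0 = -3/2, c_1 = 4, c_2 = 1

D^0 f = (9/2)x^4 + x^3 + (4/3)x
D^1 f = 18x^3 + 3x^2 + 4/3
D^2 f = 54x^2 + 6x
matching coefficients of g against c_0 f + c_1 Df + … from the top degree down determines the c_i
solution: c_0 = -3/2, c_1 = 4, c_2 = 1


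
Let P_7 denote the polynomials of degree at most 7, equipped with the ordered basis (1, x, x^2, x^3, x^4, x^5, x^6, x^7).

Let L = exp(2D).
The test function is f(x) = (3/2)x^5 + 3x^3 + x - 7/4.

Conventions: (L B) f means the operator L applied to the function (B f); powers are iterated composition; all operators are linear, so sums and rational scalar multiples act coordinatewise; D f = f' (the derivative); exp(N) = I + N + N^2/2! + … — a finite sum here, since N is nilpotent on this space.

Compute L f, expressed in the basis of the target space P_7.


the image equals g(x) = (3/2)x^5 + 15x^4 + 63x^3 + 138x^2 + 157x + 289/4

order-1 term: 15x^4 + 18x^2 + 2
order-2 term: 60x^3 + 36x
order-3 term: 120x^2 + 24
order-4 term: 120x
order-5 term: 48
the series for exp(2D) f terminates at order 5
exp(2D) f = (3/2)x^5 + 15x^4 + 63x^3 + 138x^2 + 157x + 289/4


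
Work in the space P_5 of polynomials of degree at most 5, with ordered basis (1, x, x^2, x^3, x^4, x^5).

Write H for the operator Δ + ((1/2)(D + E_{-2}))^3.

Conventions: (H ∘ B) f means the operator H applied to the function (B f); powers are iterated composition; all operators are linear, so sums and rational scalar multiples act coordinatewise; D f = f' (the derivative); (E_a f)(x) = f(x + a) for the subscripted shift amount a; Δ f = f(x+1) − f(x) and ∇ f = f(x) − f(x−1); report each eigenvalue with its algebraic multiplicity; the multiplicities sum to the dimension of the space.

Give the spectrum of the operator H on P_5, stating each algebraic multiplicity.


λ = 1/8 (multiplicity 6)

image of 1: 1/8
image of x: (1/8)x + 5/8
image of x^2: (1/8)x^2 + (5/4)x + 13/4
image of x^3: (1/8)x^3 + (15/8)x^2 + (39/4)x - 47/4
image of x^4: (1/8)x^4 + (5/2)x^3 + (39/2)x^2 - 47x + 85
image of x^5: (1/8)x^5 + (25/8)x^4 + (65/2)x^3 - (235/2)x^2 + 425x - 551
the matrix is upper triangular; its diagonal is (1/8, 1/8, 1/8, 1/8, 1/8, 1/8)
for a triangular matrix the eigenvalues are the diagonal entries, with algebraic multiplicity their repetition count


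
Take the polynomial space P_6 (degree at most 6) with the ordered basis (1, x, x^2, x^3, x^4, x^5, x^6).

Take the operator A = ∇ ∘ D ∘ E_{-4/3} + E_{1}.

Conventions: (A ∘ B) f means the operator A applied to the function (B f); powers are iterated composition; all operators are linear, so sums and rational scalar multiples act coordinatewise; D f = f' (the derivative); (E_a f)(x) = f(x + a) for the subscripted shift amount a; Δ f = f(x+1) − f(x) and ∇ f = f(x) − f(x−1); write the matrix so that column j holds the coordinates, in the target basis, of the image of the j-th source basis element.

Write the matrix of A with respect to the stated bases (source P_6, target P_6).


the matrix is [[1, 1, 3, -10, 127/3, -3548/27, 10549/27]; [0, 1, 2, 9, -40, 635/3, -7096/9]; [0, 0, 1, 3, 18, -100, 635]; [0, 0, 0, 1, 4, 30, -200]; [0, 0, 0, 0, 1, 5, 45]; [0, 0, 0, 0, 0, 1, 6]; [0, 0, 0, 0, 0, 0, 1]] (rows listed top to bottom)

image of 1: 1
image of x: x + 1
image of x^2: x^2 + 2x + 3
image of x^3: x^3 + 3x^2 + 9x - 10
image of x^4: x^4 + 4x^3 + 18x^2 - 40x + 127/3
image of x^5: x^5 + 5x^4 + 30x^3 - 100x^2 + (635/3)x - 3548/27
image of x^6: x^6 + 6x^5 + 45x^4 - 200x^3 + 635x^2 - (7096/9)x + 10549/27
each image's coordinates form column j of the matrix


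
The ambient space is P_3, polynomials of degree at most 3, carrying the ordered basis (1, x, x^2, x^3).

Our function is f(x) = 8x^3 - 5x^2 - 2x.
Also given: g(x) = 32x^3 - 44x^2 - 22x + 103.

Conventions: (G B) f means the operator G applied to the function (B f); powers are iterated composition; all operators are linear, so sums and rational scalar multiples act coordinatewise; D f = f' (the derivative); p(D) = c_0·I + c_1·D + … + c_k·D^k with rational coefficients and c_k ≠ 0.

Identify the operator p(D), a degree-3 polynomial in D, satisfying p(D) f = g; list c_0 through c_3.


p(D) = 4·I − D − (1/2)·D^2 + 2·D^3, i.e. c_0 = 4, c_1 = -1, c_2 = -1/2, c_3 = 2

D^0 f = 8x^3 - 5x^2 - 2x
D^1 f = 24x^2 - 10x - 2
D^2 f = 48x - 10
D^3 f = 48
matching coefficients of g against c_0 f + c_1 Df + … from the top degree down determines the c_i
solution: c_0 = 4, c_1 = -1, c_2 = -1/2, c_3 = 2


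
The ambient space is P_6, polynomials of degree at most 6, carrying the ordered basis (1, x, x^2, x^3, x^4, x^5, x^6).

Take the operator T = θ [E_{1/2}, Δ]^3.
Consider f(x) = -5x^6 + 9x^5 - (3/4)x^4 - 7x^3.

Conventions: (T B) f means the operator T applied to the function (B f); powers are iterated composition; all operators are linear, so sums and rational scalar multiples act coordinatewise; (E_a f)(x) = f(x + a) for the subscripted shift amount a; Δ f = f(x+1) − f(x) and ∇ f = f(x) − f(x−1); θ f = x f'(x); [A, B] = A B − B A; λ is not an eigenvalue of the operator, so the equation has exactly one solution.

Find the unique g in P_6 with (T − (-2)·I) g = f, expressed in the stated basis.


the image equals g(x) = -(5/2)x^6 + (9/2)x^5 - (3/8)x^4 - (7/2)x^3

write g with unknown coordinates in the stated basis and equate coefficients in (T − (-2)·I) g = f
solving from the highest basis element down gives g = -(5/2)x^6 + (9/2)x^5 - (3/8)x^4 - (7/2)x^3
check: T g = 0
so T g − (-2)·g = -5x^6 + 9x^5 - (3/4)x^4 - 7x^3 = f ✓


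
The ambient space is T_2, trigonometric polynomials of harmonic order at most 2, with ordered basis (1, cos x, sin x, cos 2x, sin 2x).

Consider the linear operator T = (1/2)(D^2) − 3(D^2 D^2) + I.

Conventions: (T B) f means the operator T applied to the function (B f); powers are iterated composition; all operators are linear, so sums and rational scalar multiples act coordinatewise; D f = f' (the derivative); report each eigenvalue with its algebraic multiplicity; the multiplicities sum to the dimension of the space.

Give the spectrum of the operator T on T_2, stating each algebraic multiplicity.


image of 1: 1
image of cos x: -(5/2)cos x
image of sin x: -(5/2)sin x
image of cos 2x: -49cos 2x
image of sin 2x: -49sin 2x
the matrix is diagonal; its diagonal is (1, -5/2, -5/2, -49, -49)
for a triangular matrix the eigenvalues are the diagonal entries, with algebraic multiplicity their repetition count

λ = -49 (multiplicity 2), λ = -5/2 (multiplicity 2), λ = 1 (multiplicity 1)


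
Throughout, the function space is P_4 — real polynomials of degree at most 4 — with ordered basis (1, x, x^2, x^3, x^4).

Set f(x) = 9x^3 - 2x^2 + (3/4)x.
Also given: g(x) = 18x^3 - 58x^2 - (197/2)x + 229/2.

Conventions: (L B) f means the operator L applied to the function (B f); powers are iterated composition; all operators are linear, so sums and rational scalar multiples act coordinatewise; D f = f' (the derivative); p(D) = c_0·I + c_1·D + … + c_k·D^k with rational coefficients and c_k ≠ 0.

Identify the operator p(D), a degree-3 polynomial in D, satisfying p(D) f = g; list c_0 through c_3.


D^0 f = 9x^3 - 2x^2 + (3/4)x
D^1 f = 27x^2 - 4x + 3/4
D^2 f = 54x - 4
D^3 f = 54
matching coefficients of g against c_0 f + c_1 Df + … from the top degree down determines the c_i
solution: c_0 = 2, c_1 = -2, c_2 = -2, c_3 = 2

p(D) = 2·I − 2·D − 2·D^2 + 2·D^3, i.e. c_0 = 2, c_1 = -2, c_2 = -2, c_3 = 2


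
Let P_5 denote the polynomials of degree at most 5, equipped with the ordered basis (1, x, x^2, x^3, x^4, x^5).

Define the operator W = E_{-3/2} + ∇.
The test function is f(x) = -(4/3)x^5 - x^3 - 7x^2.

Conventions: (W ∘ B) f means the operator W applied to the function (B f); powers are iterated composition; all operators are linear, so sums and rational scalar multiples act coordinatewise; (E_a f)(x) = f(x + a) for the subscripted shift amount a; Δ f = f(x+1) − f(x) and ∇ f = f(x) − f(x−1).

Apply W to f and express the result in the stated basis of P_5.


E_{-3/2} f = -(4/3)x^5 + 10x^4 - 31x^3 + (85/2)x^2 - (39/2)x - 9/4
∇ f = -(20/3)x^4 + (40/3)x^3 - (49/3)x^2 - (13/3)x + 14/3
(E_{-3/2} + ∇) f = -(4/3)x^5 + (10/3)x^4 - (53/3)x^3 + (157/6)x^2 - (143/6)x + 29/12

the result is g(x) = -(4/3)x^5 + (10/3)x^4 - (53/3)x^3 + (157/6)x^2 - (143/6)x + 29/12


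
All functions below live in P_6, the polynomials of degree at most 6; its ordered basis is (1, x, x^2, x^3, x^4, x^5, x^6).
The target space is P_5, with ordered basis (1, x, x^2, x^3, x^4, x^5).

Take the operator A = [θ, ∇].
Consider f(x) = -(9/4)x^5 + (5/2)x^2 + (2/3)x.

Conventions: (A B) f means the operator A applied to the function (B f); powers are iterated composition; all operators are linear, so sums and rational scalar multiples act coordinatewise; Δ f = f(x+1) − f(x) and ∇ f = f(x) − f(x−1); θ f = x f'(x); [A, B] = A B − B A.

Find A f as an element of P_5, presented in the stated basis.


∇ f = -(45/4)x^4 + (45/2)x^3 - (45/2)x^2 + (65/4)x - 49/12
θ ∇ f = -45x^4 + (135/2)x^3 - 45x^2 + (65/4)x
θ f = -(45/4)x^5 + 5x^2 + (2/3)x
∇ θ f = -(225/4)x^4 + (225/2)x^3 - (225/2)x^2 + (265/4)x - 187/12
[θ, ∇] f = (45/4)x^4 - 45x^3 + (135/2)x^2 - 50x + 187/12

the image equals g(x) = (45/4)x^4 - 45x^3 + (135/2)x^2 - 50x + 187/12


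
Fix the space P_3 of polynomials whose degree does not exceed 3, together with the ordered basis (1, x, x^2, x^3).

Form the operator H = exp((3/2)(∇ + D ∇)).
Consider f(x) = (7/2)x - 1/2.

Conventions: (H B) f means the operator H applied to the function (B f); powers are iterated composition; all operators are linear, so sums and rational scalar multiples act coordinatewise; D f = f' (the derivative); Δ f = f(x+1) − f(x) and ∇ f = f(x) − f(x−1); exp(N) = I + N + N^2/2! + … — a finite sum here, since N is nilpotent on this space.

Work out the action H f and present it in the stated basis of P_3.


order-1 term: 21/4
the series for exp((3/2)(∇ + D ∇)) f terminates at order 1
exp((3/2)(∇ + D ∇)) f = (7/2)x + 19/4

g(x) = (7/2)x + 19/4
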